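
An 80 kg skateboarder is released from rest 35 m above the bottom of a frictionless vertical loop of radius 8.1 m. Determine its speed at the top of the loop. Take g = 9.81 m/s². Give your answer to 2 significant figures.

v = 19 m/s

Energy conservation: mgh = ½mv_top² + mg(2r)
v_top² = 2g(h − 2r) = 2(9.81)(35 − 16.20) = 368.9
v_top = 19.21 m/s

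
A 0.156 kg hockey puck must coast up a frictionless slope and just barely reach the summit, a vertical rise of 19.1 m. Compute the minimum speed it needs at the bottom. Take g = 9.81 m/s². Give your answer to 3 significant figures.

At the top it is momentarily at rest, so all KE converts to PE: ½mv² = mgh
v = √(2gh) = √(2 × 9.81 × 19.1) = 19.36 m/s

v = 19.4 m/s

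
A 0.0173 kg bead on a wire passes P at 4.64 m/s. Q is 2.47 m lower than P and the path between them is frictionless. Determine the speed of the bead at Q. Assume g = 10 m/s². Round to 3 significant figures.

Equating total energy at the two states: ½mv₀² + mgh = ½mv²
v² = v₀² + 2gh = (4.64)² + 2(10)(2.47) = 70.930
v = √70.930 = 8.422 m/s

v = 8.42 m/s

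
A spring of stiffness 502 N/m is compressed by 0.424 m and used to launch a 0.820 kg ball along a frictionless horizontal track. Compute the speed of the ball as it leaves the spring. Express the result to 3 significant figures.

v = 10.5 m/s

Conservation of energy: ½kx² = ½mv²
v = x√(k/m) = 0.424 × √(502/0.820) = 10.49 m/s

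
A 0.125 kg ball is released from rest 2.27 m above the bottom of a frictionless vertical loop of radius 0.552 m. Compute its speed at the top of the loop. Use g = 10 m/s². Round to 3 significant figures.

Energy conservation: mgh = ½mv_top² + mg(2r)
v_top² = 2g(h − 2r) = 2(10)(2.27 − 1.104) = 23.32
v_top = 4.829 m/s

v = 4.83 m/s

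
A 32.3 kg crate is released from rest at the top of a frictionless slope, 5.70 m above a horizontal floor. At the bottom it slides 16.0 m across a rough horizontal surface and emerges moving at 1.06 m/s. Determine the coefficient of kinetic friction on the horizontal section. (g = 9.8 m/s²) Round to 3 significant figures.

Energy at the top = energy at the end + work done against friction:
mgh = ½mv² + μ_k m g d
mgh = 1804.3 J; ½mv² = 18.146 J
W_f = 1804.3 − 18.146 = 1786 J
μ_k = W_f/(mg·d) = 1786/(316.5 × 16.0) = 0.3527

μ_k = 0.353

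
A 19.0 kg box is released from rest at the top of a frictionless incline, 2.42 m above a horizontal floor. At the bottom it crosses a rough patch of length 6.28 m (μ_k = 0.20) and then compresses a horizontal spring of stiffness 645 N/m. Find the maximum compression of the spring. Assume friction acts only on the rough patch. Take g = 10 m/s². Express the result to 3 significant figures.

Initial energy: E₁ = mgh = (19.0)(10)(2.42) = 459.80 J
Friction removes W_f = μ_k mg d = (0.20)(19.0)(10)(6.28) = 238.6 J
Energy reaching the spring: E = 459.80 − 238.6 = 221.16 J
At max compression ½kx² = E ⇒ x = √(2E/k) = √(2 × 221.16/645) = 0.8281 m

x = 0.828 m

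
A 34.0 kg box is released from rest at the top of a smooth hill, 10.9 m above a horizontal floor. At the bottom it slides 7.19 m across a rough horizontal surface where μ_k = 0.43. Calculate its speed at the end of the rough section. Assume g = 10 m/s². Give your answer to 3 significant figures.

v = 12.5 m/s

Energy at the top = energy at the end + work done against friction:
mgh = ½mv² + μ_k m g d
W_f = μ_k mg d = (0.43)(34.0)(10)(7.19) = 1051 J
½mv² = mgh − W_f = 3706.0 − 1051 = 2654.8 J
v = √(2 × 2654.8/34.0) = 12.50 m/s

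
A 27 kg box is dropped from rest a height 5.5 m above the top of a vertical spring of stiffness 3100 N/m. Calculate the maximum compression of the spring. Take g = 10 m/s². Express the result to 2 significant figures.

Let x be the compression. The total drop is H + x, and the box is instantaneously at rest at max compression, so energy conservation gives:
mg(H + x) = ½kx²
½(3100)x² − (27)(10)x − (27)(10)(5.5) = 0
1550x² − 270.0x − 1485 = 0
x = [270.0 + √(72900 + 9.2070e+06)]/(2 × 1550) = 1.070 m

x = 1.1 m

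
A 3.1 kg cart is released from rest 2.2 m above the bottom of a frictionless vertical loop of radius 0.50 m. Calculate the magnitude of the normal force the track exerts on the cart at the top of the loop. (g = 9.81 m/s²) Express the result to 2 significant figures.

N = 120 N

Energy from release to top (height 2r): mgh = ½mv_top² + mg(2r)
v_top² = 2g(h − 2r) = 2(9.81)(2.2 − 1.000) = 23.544 m²/s²
At the top, both N and weight point toward the centre: N + mg = mv_top²/r
N = m(v_top²/r − g) = 3.1(23.544/0.50 − 9.81) = 115.6 N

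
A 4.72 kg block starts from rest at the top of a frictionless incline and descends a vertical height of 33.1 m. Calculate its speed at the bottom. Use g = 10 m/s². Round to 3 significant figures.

Mechanical energy is conserved (no friction): mgh = ½mv²
v = √(2gh) = √(2 × 10 × 33.1) = √662.00 = 25.73 m/s

v = 25.7 m/s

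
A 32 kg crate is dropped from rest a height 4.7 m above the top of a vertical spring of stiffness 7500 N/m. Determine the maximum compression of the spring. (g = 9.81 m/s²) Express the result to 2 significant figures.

x = 0.67 m

Take the reference level at the top of the uncompressed spring. At max compression the crate has fallen H + x and is momentarily at rest:
mg(H + x) = ½kx²
½(7500)x² − (32)(9.81)x − (32)(9.81)(4.7) = 0
3750x² − 313.9x − 1475 = 0
x = [313.9 + √(98546 + 2.2131e+07)]/(2 × 3750) = 0.6705 m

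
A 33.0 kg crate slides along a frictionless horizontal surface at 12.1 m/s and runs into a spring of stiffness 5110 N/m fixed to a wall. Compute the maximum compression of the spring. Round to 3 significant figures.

All KE is stored as spring PE at maximum compression: ½mv² = ½kx²
x = v√(m/k) = 12.1 × √(33.0/5110) = 0.9724 m

x = 0.972 m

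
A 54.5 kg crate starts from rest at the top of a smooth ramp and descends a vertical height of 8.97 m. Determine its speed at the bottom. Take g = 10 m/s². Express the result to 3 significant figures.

By conservation of mechanical energy, mgh = ½mv²
v = √(2gh) = √(2 × 10 × 8.97) = √179.40 = 13.39 m/s

v = 13.4 m/s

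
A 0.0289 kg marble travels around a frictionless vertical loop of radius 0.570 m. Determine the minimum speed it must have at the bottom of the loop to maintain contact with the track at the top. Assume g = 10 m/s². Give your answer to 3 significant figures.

At the top: mg = mv_top²/r ⇒ v_top² = gr = 5.700 m²/s²
Energy from bottom to top (height 2r): ½mv_bot² = ½mv_top² + mg(2r)
v_bot² = gr + 4gr = 5gr = 28.50
v_bot = √(5gr) = 5.339 m/s

v = 5.34 m/s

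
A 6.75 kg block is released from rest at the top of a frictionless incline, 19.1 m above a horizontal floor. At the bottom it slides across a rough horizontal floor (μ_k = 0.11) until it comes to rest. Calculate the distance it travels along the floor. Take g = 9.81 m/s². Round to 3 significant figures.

Energy at the top = energy at the end + work done against friction:
At rest all PE has been dissipated by friction: mgh = μ_k m g d
d = h/μ_k = 19.1/0.11 = 173.6 m

d = 174 m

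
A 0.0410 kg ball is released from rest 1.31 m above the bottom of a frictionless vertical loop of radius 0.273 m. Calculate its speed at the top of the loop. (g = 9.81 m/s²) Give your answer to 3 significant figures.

Energy conservation: mgh = ½mv_top² + mg(2r)
v_top² = 2g(h − 2r) = 2(9.81)(1.31 − 0.5460) = 14.99
v_top = 3.872 m/s

v = 3.87 m/s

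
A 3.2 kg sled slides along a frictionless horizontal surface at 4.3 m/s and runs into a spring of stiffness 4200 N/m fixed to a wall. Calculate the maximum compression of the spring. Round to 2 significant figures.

x = 0.12 m

Conservation of energy between contact and max compression: ½mv² = ½kx²
x = v√(m/k) = 4.3 × √(3.2/4200) = 0.1187 m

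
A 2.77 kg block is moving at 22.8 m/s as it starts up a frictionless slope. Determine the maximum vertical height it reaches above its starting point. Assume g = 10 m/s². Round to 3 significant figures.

By energy conservation, ½mv² = mgh
h = v²/(2g) = 22.8²/(2 × 10) = 25.99 m

h = 26.0 m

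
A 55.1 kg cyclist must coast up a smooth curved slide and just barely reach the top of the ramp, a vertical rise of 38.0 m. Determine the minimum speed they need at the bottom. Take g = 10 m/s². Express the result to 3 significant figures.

v = 27.6 m/s

At the top they are momentarily at rest, so all KE converts to PE: ½mv² = mgh
v = √(2gh) = √(2 × 10 × 38.0) = 27.57 m/s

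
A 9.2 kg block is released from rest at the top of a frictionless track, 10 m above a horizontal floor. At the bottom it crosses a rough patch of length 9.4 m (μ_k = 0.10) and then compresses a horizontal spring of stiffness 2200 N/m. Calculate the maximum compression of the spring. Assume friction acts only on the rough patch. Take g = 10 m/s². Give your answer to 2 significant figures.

x = 0.87 m

Initial energy: E₁ = mgh = (9.2)(10)(10) = 920.00 J
Friction removes W_f = μ_k mg d = (0.10)(9.2)(10)(9.4) = 86.48 J
Energy reaching the spring: E = 920.00 − 86.48 = 833.52 J
At max compression ½kx² = E ⇒ x = √(2E/k) = √(2 × 833.52/2200) = 0.8705 m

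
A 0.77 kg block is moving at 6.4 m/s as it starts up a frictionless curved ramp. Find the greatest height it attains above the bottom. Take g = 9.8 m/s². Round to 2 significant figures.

Setting KE at the bottom equal to PE gained: ½mv² = mgh
h = v²/(2g) = 6.4²/(2 × 9.8) = 2.090 m

h = 2.1 m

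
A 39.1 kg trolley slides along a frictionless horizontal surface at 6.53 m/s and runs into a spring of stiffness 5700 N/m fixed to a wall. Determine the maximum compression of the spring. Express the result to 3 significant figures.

Conservation of energy between contact and max compression: ½mv² = ½kx²
x = v√(m/k) = 6.53 × √(39.1/5700) = 0.5408 m

x = 0.541 m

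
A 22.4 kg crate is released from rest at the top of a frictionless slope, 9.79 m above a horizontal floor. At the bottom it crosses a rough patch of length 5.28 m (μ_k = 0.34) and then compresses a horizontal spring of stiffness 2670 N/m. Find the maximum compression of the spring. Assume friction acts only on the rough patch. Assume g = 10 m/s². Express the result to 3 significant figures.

x = 1.16 m

Initial energy: E₁ = mgh = (22.4)(10)(9.79) = 2193.0 J
Friction removes W_f = μ_k mg d = (0.34)(22.4)(10)(5.28) = 402.1 J
Energy reaching the spring: E = 2193.0 − 402.1 = 1790.8 J
At max compression ½kx² = E ⇒ x = √(2E/k) = √(2 × 1790.8/2670) = 1.158 m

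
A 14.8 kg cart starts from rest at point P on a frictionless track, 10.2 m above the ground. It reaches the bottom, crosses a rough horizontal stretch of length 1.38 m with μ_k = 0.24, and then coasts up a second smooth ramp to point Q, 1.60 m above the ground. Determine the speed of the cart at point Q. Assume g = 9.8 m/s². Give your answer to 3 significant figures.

v = 12.7 m/s

Energy at P: mgh₁ = (14.8)(9.8)(10.2) = 1479.4 J
Friction loss: W_f = μ_k mg d = 48.04 J
At Q: ½mv² + mgh₂ = mgh₁ − W_f
½mv² = 1479.4 − 48.04 − 232.06 = 1199.3 J
v = √(2 × 1199.3/14.8) = 12.73 m/s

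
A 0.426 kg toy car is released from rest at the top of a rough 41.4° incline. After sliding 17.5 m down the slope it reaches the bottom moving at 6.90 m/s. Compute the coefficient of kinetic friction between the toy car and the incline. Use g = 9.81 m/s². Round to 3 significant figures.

Energy balance down the incline: mg L sinθ − ½mv² = μ_k (mg cosθ) L
mgL sinθ = 48.364 J; ½mv² = 10.141 J
W_f = 48.364 − 10.141 = 38.22 J
μ_k = W_f/(mg cosθ · L) = 38.22/(3.135 × 17.5) = 0.6968

μ_k = 0.697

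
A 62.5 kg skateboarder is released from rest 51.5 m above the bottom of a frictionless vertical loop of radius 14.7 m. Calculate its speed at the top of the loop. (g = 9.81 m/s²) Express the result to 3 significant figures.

Energy conservation: mgh = ½mv_top² + mg(2r)
v_top² = 2g(h − 2r) = 2(9.81)(51.5 − 29.40) = 433.6
v_top = 20.82 m/s

v = 20.8 m/s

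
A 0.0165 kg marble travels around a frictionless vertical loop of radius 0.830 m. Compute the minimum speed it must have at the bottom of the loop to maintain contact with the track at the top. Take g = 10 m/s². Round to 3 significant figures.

v = 6.44 m/s

At the top: mg = mv_top²/r ⇒ v_top² = gr = 8.300 m²/s²
Energy from bottom to top (height 2r): ½mv_bot² = ½mv_top² + mg(2r)
v_bot² = gr + 4gr = 5gr = 41.50
v_bot = √(5gr) = 6.442 m/s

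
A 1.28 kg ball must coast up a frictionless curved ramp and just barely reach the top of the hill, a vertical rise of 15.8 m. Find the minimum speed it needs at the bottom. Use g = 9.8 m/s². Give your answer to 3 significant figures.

v = 17.6 m/s

At the top it is momentarily at rest, so all KE converts to PE: ½mv² = mgh
v = √(2gh) = √(2 × 9.8 × 15.8) = 17.60 m/s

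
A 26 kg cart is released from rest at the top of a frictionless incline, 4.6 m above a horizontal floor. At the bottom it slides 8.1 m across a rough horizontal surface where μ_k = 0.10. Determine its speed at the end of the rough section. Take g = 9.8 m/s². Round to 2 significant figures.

v = 8.6 m/s

Energy at the top = energy at the end + work done against friction:
mgh = ½mv² + μ_k m g d
W_f = μ_k mg d = (0.10)(26)(9.8)(8.1) = 206.4 J
½mv² = mgh − W_f = 1172.1 − 206.4 = 965.69 J
v = √(2 × 965.69/26) = 8.619 m/s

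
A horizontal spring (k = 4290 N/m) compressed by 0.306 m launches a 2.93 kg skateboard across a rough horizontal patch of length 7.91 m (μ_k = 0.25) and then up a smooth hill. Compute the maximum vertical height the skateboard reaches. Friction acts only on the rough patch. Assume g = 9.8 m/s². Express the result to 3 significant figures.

Spring energy: E₀ = ½kx² = ½(4290)(0.306)² = 200.85 J
Friction: W_f = μ_k mg d = (0.25)(2.93)(9.8)(7.91) = 56.78 J
Energy at base of ramp: E = 200.85 − 56.78 = 144.07 J
At max height all remaining energy is PE: mgh = E ⇒ h = E/(mg) = 144.07/(2.93 × 9.8) = 5.017 m

h = 5.02 m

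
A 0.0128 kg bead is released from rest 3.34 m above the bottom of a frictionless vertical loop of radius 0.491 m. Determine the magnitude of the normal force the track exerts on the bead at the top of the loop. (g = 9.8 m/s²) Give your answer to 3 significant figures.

N = 1.08 N

Energy from release to top (height 2r): mgh = ½mv_top² + mg(2r)
v_top² = 2g(h − 2r) = 2(9.8)(3.34 − 0.9820) = 46.217 m²/s²
At the top, both N and weight point toward the centre: N + mg = mv_top²/r
N = m(v_top²/r − g) = 0.0128(46.217/0.491 − 9.8) = 1.079 N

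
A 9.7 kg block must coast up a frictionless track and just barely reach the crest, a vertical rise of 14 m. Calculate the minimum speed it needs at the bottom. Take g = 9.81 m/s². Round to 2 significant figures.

v = 17 m/s

At the top it is momentarily at rest, so all KE converts to PE: ½mv² = mgh
v = √(2gh) = √(2 × 9.81 × 14) = 16.57 m/s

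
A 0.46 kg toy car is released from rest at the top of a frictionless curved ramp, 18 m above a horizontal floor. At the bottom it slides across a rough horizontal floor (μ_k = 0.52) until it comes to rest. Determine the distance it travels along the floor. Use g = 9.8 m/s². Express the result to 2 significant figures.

d = 35 m

Applying the work–energy principle:
At rest all PE has been dissipated by friction: mgh = μ_k m g d
d = h/μ_k = 18/0.52 = 34.62 m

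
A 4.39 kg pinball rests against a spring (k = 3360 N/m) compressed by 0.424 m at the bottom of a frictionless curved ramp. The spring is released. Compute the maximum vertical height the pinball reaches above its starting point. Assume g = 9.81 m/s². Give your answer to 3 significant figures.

Energy conservation from release to the highest point: ½kx² = mgh
h = kx²/(2mg) = (3360)(0.424)²/(2 × 4.39 × 9.81) = 7.013 m

h = 7.01 m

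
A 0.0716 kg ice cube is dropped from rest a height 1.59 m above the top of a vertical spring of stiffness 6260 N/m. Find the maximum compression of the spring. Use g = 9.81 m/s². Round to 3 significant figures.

x = 0.0190 m

Let x be the compression. The total drop is H + x, and the cube is instantaneously at rest at max compression, so energy conservation gives:
mg(H + x) = ½kx²
½(6260)x² − (0.0716)(9.81)x − (0.0716)(9.81)(1.59) = 0
3130x² − 0.7024x − 1.117 = 0
x = [0.7024 + √(0.4934 + 13982)]/(2 × 3130) = 0.01900 m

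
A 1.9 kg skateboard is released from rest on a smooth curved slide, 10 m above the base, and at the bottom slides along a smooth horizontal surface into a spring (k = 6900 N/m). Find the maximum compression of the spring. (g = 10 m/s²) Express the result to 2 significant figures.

x = 0.23 m

Energy conservation (no friction) from release to max compression: mgh = ½kx²
x = √(2mgh/k) = √(2 × 1.9 × 10 × 10 / 6900) = 0.2347 m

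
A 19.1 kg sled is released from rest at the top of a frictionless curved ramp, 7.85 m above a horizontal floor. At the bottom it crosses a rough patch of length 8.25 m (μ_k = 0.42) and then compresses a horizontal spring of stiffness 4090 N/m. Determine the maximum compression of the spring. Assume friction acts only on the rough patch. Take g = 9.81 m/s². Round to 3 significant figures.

Initial energy: E₁ = mgh = (19.1)(9.81)(7.85) = 1470.9 J
Friction removes W_f = μ_k mg d = (0.42)(19.1)(9.81)(8.25) = 649.2 J
Energy reaching the spring: E = 1470.9 − 649.2 = 821.62 J
At max compression ½kx² = E ⇒ x = √(2E/k) = √(2 × 821.62/4090) = 0.6339 m

x = 0.634 m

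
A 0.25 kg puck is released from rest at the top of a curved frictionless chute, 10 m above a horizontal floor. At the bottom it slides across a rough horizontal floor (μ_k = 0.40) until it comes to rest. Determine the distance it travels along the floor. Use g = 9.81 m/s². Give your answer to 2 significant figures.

d = 25 m

Energy at the top = energy at the end + work done against friction:
At rest all PE has been dissipated by friction: mgh = μ_k m g d
d = h/μ_k = 10/0.40 = 25.00 m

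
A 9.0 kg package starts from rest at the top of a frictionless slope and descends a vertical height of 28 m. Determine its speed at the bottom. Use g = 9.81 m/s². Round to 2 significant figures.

Equating total energy at the two states: mgh = ½mv²
The mass cancels from both sides.
v = √(2gh) = √(2 × 9.81 × 28) = √549.36 = 23.44 m/s

v = 23 m/s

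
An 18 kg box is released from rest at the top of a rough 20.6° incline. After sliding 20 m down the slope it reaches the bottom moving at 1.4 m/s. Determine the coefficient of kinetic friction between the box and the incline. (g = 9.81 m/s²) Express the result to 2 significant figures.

Energy balance down the incline: mg L sinθ − ½mv² = μ_k (mg cosθ) L
mgL sinθ = 1242.6 J; ½mv² = 17.640 J
W_f = 1242.6 − 17.640 = 1225 J
μ_k = W_f/(mg cosθ · L) = 1225/(165.3 × 20) = 0.3705

μ_k = 0.37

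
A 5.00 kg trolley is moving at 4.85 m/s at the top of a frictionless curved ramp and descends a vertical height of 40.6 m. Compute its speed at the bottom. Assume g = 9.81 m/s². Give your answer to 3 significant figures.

v = 28.6 m/s

By conservation of mechanical energy, ½mv₀² + mgh = ½mv²
v² = v₀² + 2gh = (4.85)² + 2(9.81)(40.6) = 820.09
v = √820.09 = 28.64 m/s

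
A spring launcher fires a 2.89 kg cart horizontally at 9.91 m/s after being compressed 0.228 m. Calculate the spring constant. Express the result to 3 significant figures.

Energy stored in the spring equals the launch KE: ½kx² = ½mv²
k = mv²/x² = (2.89)(9.91)²/(0.228)² = 5460 N/m

k = 5460 N/m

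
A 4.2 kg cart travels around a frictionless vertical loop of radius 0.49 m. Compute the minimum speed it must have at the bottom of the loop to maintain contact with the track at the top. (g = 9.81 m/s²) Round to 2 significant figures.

v = 4.9 m/s

At the top: mg = mv_top²/r ⇒ v_top² = gr = 4.807 m²/s²
Energy from bottom to top (height 2r): ½mv_bot² = ½mv_top² + mg(2r)
v_bot² = gr + 4gr = 5gr = 24.03
v_bot = √(5gr) = 4.902 m/s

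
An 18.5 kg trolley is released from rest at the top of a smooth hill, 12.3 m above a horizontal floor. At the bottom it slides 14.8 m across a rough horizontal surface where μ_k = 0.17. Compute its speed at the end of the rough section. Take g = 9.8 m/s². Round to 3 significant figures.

v = 13.8 m/s

Energy at the top = energy at the end + work done against friction:
mgh = ½mv² + μ_k m g d
W_f = μ_k mg d = (0.17)(18.5)(9.8)(14.8) = 456.2 J
½mv² = mgh − W_f = 2230.0 − 456.2 = 1773.8 J
v = √(2 × 1773.8/18.5) = 13.85 m/s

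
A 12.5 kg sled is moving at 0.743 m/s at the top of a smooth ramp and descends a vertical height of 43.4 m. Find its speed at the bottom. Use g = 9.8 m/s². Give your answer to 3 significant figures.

Equating total energy at the two states: ½mv₀² + mgh = ½mv²
v² = v₀² + 2gh = (0.743)² + 2(9.8)(43.4) = 851.19
v = √851.19 = 29.18 m/s

v = 29.2 m/s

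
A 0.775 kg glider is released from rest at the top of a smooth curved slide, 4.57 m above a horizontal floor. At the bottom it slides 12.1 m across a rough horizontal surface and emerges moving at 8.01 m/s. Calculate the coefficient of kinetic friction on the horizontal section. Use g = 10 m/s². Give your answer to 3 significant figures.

Energy at the top = energy at the end + work done against friction:
mgh = ½mv² + μ_k m g d
mgh = 35.418 J; ½mv² = 24.862 J
W_f = 35.418 − 24.862 = 10.56 J
μ_k = W_f/(mg·d) = 10.56/(7.750 × 12.1) = 0.1126

μ_k = 0.113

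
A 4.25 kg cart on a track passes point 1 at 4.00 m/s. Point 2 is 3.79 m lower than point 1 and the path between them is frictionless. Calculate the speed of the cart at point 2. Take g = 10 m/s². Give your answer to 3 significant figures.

Mechanical energy is conserved (no friction): ½mv₀² + mgh = ½mv²
v² = v₀² + 2gh = (4.00)² + 2(10)(3.79) = 91.800
v = √91.800 = 9.581 m/s

v = 9.58 m/s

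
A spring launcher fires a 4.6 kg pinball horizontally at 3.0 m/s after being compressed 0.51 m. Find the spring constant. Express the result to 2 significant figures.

Energy stored in the spring equals the launch KE: ½kx² = ½mv²
k = mv²/x² = (4.6)(3.0)²/(0.51)² = 159.2 N/m

k = 160 N/m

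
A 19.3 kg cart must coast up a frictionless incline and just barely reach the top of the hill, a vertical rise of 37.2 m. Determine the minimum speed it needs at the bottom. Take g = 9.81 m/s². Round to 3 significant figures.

At the top it is momentarily at rest, so all KE converts to PE: ½mv² = mgh
v = √(2gh) = √(2 × 9.81 × 37.2) = 27.02 m/s

v = 27.0 m/s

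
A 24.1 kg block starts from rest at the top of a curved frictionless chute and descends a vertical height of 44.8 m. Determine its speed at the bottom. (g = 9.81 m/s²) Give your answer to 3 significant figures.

Energy conservation between the two points: mgh = ½mv²
v = √(2gh) = √(2 × 9.81 × 44.8) = √878.98 = 29.65 m/s

v = 29.6 m/s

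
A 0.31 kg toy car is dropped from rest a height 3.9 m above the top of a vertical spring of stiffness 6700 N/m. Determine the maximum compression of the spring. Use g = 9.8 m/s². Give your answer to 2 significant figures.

x = 0.060 m

Let x be the compression. The total drop is H + x, and the car is instantaneously at rest at max compression, so energy conservation gives:
mg(H + x) = ½kx²
½(6700)x² − (0.31)(9.8)x − (0.31)(9.8)(3.9) = 0
3350x² − 3.038x − 11.85 = 0
x = [3.038 + √(9.229 + 158766)]/(2 × 3350) = 0.05993 m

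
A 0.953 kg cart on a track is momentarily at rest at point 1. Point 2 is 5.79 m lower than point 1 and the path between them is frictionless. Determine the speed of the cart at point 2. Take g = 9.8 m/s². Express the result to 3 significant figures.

v = 10.7 m/s

Mechanical energy is conserved (no friction): mgh = ½mv²
v = √(2gh) = √(2 × 9.8 × 5.79) = √113.48 = 10.65 m/s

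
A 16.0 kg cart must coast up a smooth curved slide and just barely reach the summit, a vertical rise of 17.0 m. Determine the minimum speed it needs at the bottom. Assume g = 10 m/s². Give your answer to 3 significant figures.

At the top it is momentarily at rest, so all KE converts to PE: ½mv² = mgh
v = √(2gh) = √(2 × 10 × 17.0) = 18.44 m/s

v = 18.4 m/s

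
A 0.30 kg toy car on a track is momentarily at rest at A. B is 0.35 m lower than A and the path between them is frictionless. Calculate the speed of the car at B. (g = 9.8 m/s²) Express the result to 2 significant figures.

v = 2.6 m/s

Mechanical energy is conserved (no friction): mgh = ½mv²
v = √(2gh) = √(2 × 9.8 × 0.35) = √6.8600 = 2.619 m/s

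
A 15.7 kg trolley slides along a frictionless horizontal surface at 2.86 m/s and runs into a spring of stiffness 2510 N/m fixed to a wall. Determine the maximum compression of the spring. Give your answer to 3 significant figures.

x = 0.226 m

All KE is stored as spring PE at maximum compression: ½mv² = ½kx²
x = v√(m/k) = 2.86 × √(15.7/2510) = 0.2262 m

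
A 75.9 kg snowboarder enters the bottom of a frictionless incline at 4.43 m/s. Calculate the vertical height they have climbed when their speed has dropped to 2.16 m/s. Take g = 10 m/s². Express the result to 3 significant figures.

Conservation of energy: ½mv₁² = ½mv₂² + mgh
h = (v₁² − v₂²)/(2g) = (4.43² − 2.16²)/(2 × 10) = 0.7480 m

h = 0.748 m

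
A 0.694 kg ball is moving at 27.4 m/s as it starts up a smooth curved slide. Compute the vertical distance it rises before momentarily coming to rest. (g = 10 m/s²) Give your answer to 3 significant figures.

Setting KE at the bottom equal to PE gained: ½mv² = mgh
h = v²/(2g) = 27.4²/(2 × 10) = 37.54 m

h = 37.5 m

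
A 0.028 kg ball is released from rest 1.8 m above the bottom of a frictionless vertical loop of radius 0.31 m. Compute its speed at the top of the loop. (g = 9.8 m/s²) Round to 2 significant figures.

Energy conservation: mgh = ½mv_top² + mg(2r)
v_top² = 2g(h − 2r) = 2(9.8)(1.8 − 0.6200) = 23.13
v_top = 4.809 m/s

v = 4.8 m/s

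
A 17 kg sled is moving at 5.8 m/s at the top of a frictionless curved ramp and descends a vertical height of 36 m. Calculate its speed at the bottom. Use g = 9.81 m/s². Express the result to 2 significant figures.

Equating total energy at the two states: ½mv₀² + mgh = ½mv²
v² = v₀² + 2gh = (5.8)² + 2(9.81)(36) = 739.96
v = √739.96 = 27.20 m/s

v = 27 m/s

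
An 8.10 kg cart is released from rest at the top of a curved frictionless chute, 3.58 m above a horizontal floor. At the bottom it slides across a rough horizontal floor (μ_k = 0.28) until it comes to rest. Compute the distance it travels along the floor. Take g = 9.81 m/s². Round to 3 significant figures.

d = 12.8 m

Energy bookkeeping (friction removes W_f = μ_k N d):
At rest all PE has been dissipated by friction: mgh = μ_k m g d
d = h/μ_k = 3.58/0.28 = 12.79 m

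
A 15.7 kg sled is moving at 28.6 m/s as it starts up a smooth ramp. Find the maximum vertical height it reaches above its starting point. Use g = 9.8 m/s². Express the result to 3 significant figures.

By energy conservation, ½mv² = mgh
h = v²/(2g) = 28.6²/(2 × 9.8) = 41.73 m

h = 41.7 m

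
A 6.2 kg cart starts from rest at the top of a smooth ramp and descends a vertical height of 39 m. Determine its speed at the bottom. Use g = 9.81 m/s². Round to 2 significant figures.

v = 28 m/s

By conservation of mechanical energy, mgh = ½mv²
v = √(2gh) = √(2 × 9.81 × 39) = √765.18 = 27.66 m/s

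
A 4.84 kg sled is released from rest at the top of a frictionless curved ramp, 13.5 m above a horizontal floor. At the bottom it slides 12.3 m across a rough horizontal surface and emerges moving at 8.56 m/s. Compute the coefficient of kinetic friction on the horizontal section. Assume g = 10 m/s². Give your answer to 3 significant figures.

Energy bookkeeping (friction removes W_f = μ_k N d):
mgh = ½mv² + μ_k m g d
mgh = 653.40 J; ½mv² = 177.32 J
W_f = 653.40 − 177.32 = 476.1 J
μ_k = W_f/(mg·d) = 476.1/(48.40 × 12.3) = 0.7997

μ_k = 0.800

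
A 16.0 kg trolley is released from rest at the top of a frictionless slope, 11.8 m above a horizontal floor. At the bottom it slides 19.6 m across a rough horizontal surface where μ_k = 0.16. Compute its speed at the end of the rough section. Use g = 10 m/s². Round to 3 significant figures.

Applying the work–energy principle:
mgh = ½mv² + μ_k m g d
W_f = μ_k mg d = (0.16)(16.0)(10)(19.6) = 501.8 J
½mv² = mgh − W_f = 1888.0 − 501.8 = 1386.2 J
v = √(2 × 1386.2/16.0) = 13.16 m/s

v = 13.2 m/s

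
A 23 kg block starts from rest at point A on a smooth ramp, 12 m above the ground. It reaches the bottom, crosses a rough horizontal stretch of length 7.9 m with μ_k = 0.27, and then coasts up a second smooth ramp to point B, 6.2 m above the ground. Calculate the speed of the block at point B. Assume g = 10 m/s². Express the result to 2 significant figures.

Energy at A: mgh₁ = (23)(10)(12) = 2760.0 J
Friction loss: W_f = μ_k mg d = 490.6 J
At B: ½mv² + mgh₂ = mgh₁ − W_f
½mv² = 2760.0 − 490.6 − 1426.0 = 843.41 J
v = √(2 × 843.41/23) = 8.564 m/s

v = 8.6 m/s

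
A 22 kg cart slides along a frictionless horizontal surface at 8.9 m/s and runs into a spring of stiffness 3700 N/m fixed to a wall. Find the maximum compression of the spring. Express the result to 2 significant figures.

All KE is stored as spring PE at maximum compression: ½mv² = ½kx²
x = v√(m/k) = 8.9 × √(22/3700) = 0.6863 m

x = 0.69 m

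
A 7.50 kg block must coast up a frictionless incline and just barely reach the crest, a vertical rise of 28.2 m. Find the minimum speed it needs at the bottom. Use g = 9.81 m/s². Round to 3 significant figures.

At the top it is momentarily at rest, so all KE converts to PE: ½mv² = mgh
v = √(2gh) = √(2 × 9.81 × 28.2) = 23.52 m/s

v = 23.5 m/s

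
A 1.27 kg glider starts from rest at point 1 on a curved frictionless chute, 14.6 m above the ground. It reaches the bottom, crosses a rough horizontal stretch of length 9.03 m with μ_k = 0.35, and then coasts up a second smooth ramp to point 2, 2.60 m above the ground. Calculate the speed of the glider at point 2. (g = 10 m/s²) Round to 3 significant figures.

Energy at 1: mgh₁ = (1.27)(10)(14.6) = 185.42 J
Friction loss: W_f = μ_k mg d = 40.14 J
At 2: ½mv² + mgh₂ = mgh₁ − W_f
½mv² = 185.42 − 40.14 − 33.020 = 112.26 J
v = √(2 × 112.26/1.27) = 13.30 m/s

v = 13.3 m/s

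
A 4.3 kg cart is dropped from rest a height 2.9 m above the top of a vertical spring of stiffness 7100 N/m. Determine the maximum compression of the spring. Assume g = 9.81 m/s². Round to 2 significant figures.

Measuring PE from the top of the relaxed spring, at max compression the cart has dropped H + x with zero KE, so:
mg(H + x) = ½kx²
½(7100)x² − (4.3)(9.81)x − (4.3)(9.81)(2.9) = 0
3550x² − 42.18x − 122.3 = 0
x = [42.18 + √(1779 + 1.7371e+06)]/(2 × 3550) = 0.1917 m

x = 0.19 m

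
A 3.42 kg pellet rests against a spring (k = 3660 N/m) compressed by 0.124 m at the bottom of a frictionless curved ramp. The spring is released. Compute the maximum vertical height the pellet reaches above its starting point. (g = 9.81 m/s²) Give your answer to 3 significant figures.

At maximum height the pellet is at rest, so ½kx² = mgh
h = kx²/(2mg) = (3660)(0.124)²/(2 × 3.42 × 9.81) = 0.8387 m

h = 0.839 m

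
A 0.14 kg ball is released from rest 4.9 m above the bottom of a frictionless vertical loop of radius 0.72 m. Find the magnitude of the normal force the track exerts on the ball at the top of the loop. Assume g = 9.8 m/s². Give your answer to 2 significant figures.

Energy from release to top (height 2r): mgh = ½mv_top² + mg(2r)
v_top² = 2g(h − 2r) = 2(9.8)(4.9 − 1.440) = 67.816 m²/s²
At the top, both N and weight point toward the centre: N + mg = mv_top²/r
N = m(v_top²/r − g) = 0.14(67.816/0.72 − 9.8) = 11.81 N

N = 12 N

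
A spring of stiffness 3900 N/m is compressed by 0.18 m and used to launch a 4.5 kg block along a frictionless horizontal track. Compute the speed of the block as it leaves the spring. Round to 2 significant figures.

Spring PE converts entirely to kinetic energy: ½kx² = ½mv²
v = x√(k/m) = 0.18 × √(3900/4.5) = 5.299 m/s

v = 5.3 m/s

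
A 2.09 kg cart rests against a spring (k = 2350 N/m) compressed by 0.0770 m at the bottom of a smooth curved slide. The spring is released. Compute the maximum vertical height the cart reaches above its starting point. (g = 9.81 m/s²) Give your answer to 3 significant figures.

Energy conservation from release to the highest point: ½kx² = mgh
h = kx²/(2mg) = (2350)(0.0770)²/(2 × 2.09 × 9.81) = 0.3398 m

h = 0.340 m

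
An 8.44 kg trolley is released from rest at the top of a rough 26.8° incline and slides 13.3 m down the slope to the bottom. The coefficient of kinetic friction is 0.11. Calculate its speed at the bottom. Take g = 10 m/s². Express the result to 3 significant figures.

v = 9.69 m/s

Taking the bottom as reference, mgh = ½mv² + μ_k N L with h = L sinθ, N = mg cosθ:
mgh = mgL sinθ = (8.44)(10)(13.3)sin26.8° = 506.12 J
W_f = μ_k mg cosθ · L = (0.11)(8.44)(10)cos26.8°·13.3 = 110.2 J
½mv² = 506.12 − 110.2 = 395.91 J
v = √(2 × 395.91/8.44) = 9.686 m/s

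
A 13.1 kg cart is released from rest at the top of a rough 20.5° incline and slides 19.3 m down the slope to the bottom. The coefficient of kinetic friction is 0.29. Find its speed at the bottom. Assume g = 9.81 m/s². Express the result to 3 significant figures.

v = 5.45 m/s

Energy: mgh = ½mv² + W_f, with h = L sinθ and W_f = μ_k (mg cosθ) L
mgh = mgL sinθ = (13.1)(9.81)(19.3)sin20.5° = 868.61 J
W_f = μ_k mg cosθ · L = (0.29)(13.1)(9.81)cos20.5°·19.3 = 673.7 J
½mv² = 868.61 − 673.7 = 194.88 J
v = √(2 × 194.88/13.1) = 5.455 m/s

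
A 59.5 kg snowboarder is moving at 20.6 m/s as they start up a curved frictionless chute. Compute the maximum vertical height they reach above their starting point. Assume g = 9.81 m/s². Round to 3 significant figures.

h = 21.6 m

By energy conservation, ½mv² = mgh
h = v²/(2g) = 20.6²/(2 × 9.81) = 21.63 m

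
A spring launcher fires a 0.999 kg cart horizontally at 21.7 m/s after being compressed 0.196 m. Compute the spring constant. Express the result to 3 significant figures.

k = 12200 N/m

Spring PE at full compression equals KE at release: ½kx² = ½mv²
k = mv²/x² = (0.999)(21.7)²/(0.196)² = 12245 N/m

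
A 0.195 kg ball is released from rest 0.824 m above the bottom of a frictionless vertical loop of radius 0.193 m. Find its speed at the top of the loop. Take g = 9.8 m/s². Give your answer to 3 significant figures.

v = 2.93 m/s

Energy conservation: mgh = ½mv_top² + mg(2r)
v_top² = 2g(h − 2r) = 2(9.8)(0.824 − 0.3860) = 8.585
v_top = 2.930 m/s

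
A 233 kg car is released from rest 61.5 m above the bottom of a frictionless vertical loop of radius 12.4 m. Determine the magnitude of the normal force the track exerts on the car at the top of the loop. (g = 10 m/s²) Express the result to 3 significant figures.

N = 11500 N

Energy from release to top (height 2r): mgh = ½mv_top² + mg(2r)
v_top² = 2g(h − 2r) = 2(10)(61.5 − 24.80) = 734.00 m²/s²
At the top, both N and weight point toward the centre: N + mg = mv_top²/r
N = m(v_top²/r − g) = 233(734.00/12.4 − 10) = 11462 N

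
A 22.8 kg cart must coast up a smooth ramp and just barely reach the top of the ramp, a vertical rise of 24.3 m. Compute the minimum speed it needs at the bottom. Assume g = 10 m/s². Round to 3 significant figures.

At the top it is momentarily at rest, so all KE converts to PE: ½mv² = mgh
v = √(2gh) = √(2 × 10 × 24.3) = 22.05 m/s

v = 22.0 m/s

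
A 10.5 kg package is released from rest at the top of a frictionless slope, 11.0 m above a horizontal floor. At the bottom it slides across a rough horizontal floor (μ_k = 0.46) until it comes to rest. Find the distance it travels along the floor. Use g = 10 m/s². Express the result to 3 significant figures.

d = 23.9 m

Applying the work–energy principle:
At rest all PE has been dissipated by friction: mgh = μ_k m g d
d = h/μ_k = 11.0/0.46 = 23.91 m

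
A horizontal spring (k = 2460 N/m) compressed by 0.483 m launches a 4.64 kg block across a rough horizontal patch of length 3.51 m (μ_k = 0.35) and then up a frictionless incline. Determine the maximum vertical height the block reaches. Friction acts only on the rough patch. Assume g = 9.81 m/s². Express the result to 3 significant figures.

h = 5.08 m

Spring energy: E₀ = ½kx² = ½(2460)(0.483)² = 286.95 J
Friction: W_f = μ_k mg d = (0.35)(4.64)(9.81)(3.51) = 55.92 J
Energy at base of ramp: E = 286.95 − 55.92 = 231.03 J
At max height all remaining energy is PE: mgh = E ⇒ h = E/(mg) = 231.03/(4.64 × 9.81) = 5.075 m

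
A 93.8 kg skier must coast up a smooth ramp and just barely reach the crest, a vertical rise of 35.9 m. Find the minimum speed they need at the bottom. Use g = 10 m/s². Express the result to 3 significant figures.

At the top they are momentarily at rest, so all KE converts to PE: ½mv² = mgh
v = √(2gh) = √(2 × 10 × 35.9) = 26.80 m/s

v = 26.8 m/s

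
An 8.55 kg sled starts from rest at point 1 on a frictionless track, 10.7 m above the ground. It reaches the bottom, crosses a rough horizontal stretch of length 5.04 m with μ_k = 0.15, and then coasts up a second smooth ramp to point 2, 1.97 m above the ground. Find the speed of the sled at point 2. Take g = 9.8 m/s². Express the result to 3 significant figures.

v = 12.5 m/s

Energy at 1: mgh₁ = (8.55)(9.8)(10.7) = 896.55 J
Friction loss: W_f = μ_k mg d = 63.35 J
At 2: ½mv² + mgh₂ = mgh₁ − W_f
½mv² = 896.55 − 63.35 − 165.07 = 668.14 J
v = √(2 × 668.14/8.55) = 12.50 m/s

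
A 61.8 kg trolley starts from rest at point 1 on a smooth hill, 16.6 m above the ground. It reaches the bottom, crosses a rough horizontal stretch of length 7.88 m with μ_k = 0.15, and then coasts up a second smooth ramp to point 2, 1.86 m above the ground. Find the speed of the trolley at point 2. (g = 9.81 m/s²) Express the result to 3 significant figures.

v = 16.3 m/s

Energy at 1: mgh₁ = (61.8)(9.81)(16.6) = 10064 J
Friction loss: W_f = μ_k mg d = 716.6 J
At 2: ½mv² + mgh₂ = mgh₁ − W_f
½mv² = 10064 − 716.6 − 1127.6 = 8219.6 J
v = √(2 × 8219.6/61.8) = 16.31 m/s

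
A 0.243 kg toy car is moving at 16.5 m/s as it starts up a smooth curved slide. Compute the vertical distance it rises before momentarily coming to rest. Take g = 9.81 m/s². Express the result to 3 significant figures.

h = 13.9 m

By energy conservation, ½mv² = mgh
h = v²/(2g) = 16.5²/(2 × 9.81) = 13.88 m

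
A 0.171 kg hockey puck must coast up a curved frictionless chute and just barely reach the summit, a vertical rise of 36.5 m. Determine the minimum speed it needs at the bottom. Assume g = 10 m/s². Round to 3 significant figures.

v = 27.0 m/s

At the top it is momentarily at rest, so all KE converts to PE: ½mv² = mgh
v = √(2gh) = √(2 × 10 × 36.5) = 27.02 m/s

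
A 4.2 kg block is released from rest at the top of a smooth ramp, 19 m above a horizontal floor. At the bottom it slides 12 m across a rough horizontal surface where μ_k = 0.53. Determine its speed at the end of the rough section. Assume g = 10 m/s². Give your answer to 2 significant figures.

Energy bookkeeping (friction removes W_f = μ_k N d):
mgh = ½mv² + μ_k m g d
W_f = μ_k mg d = (0.53)(4.2)(10)(12) = 267.1 J
½mv² = mgh − W_f = 798.00 − 267.1 = 530.88 J
v = √(2 × 530.88/4.2) = 15.90 m/s

v = 16 m/s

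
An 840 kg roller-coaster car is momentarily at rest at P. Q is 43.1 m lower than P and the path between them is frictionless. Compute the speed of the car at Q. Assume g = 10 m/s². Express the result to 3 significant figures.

v = 29.4 m/s

Equating total energy at the two states: mgh = ½mv²
The mass cancels from both sides.
v = √(2gh) = √(2 × 10 × 43.1) = √862.00 = 29.36 m/s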